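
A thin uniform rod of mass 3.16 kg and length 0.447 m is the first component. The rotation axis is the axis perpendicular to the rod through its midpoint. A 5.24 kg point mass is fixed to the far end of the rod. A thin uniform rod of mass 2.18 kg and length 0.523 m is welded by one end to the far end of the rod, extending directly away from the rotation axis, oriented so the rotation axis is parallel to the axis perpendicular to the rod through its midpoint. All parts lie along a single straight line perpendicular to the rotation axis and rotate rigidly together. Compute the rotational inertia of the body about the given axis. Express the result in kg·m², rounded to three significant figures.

0.877

Thin rod: I_cm = (1/12)ML² = (1/12)(3.16)(0.447)² = 0.052616 kg·m²; axis through the centre, so I = 0.052616 kg·m².
Point mass: I_cm = 0; centre at d = 0.2235 m, so I = I_cm + Md² gives I = 0 + (5.24)(0.2235)² = 0.26175 kg·m².
Thin rod: I_cm = (1/12)ML² = (1/12)(2.18)(0.523)² = 0.049691 kg·m²; centre at d = 0.2235 + 0.2615 = 0.485 m, so I = I_cm + Md² gives I = 0.049691 + (2.18)(0.485)² = 0.56248 kg·m².
Total I = 0.052616 + 0.26175 + 0.56248 = 0.87685 kg·m².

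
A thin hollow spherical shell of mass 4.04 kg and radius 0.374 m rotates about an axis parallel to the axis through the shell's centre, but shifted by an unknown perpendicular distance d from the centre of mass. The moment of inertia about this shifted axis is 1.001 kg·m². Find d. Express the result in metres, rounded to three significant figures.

0.393

About the centre-of-mass axis, I_cm = (2/3)MR² = (2/3)(4.04)(0.374)² = 0.37673 kg·m².
Parallel axis theorem: I = I_cm + Md², so Md² = 1.001 − 0.37673 = 0.62427 kg·m².
d = √(0.62427 / 4.04) = 0.39309 m.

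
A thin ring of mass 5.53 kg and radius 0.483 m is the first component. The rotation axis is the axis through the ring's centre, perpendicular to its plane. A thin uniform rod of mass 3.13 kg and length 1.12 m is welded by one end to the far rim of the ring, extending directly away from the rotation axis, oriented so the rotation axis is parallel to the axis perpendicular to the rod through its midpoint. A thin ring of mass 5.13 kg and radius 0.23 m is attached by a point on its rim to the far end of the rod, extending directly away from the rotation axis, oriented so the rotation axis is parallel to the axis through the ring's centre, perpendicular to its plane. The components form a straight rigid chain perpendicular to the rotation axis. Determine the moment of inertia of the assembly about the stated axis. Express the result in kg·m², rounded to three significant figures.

22.5

Thin ring: I_cm = MR² = (5.53)(0.483)² = 1.2901 kg·m²; axis through the centre, so I = 1.2901 kg·m².
Thin rod: I_cm = (1/12)ML² = (1/12)(3.13)(1.12)² = 0.32719 kg·m²; centre at d = 0.483 + 0.56 = 1.043 m, so the parallel axis theorem gives I = 0.32719 + (3.13)(1.043)² = 3.7322 kg·m².
Thin ring: I_cm = MR² = (5.13)(0.23)² = 0.27138 kg·m²; centre at d = 0.483 + 0.56 + 0.56 + 0.23 = 1.833 m, so the parallel axis theorem gives I = 0.27138 + (5.13)(1.833)² = 17.508 kg·m².
Total I = 1.2901 + 3.7322 + 17.508 = 22.53 kg·m².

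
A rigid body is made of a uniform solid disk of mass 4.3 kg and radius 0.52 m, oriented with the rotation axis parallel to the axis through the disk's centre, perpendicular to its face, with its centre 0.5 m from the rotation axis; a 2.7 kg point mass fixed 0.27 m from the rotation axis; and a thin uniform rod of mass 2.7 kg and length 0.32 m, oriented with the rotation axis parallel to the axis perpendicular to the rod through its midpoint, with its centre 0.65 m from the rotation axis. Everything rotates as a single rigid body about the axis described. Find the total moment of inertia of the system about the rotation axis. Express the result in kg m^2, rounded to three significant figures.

3.02

Solid disk: I_cm = (1/2)MR² = (1/2)(4.3)(0.52)² = 0.58136 kg m^2; centre at d = 0.5 m, so the parallel axis theorem gives I = 0.58136 + (4.3)(0.5)² = 1.6564 kg m^2.
Point mass: I_cm = 0; centre at d = 0.27 m, so the parallel axis theorem gives I = 0 + (2.7)(0.27)² = 0.19683 kg m^2.
Thin rod: I_cm = (1/12)ML² = (1/12)(2.7)(0.32)² = 0.02304 kg m^2; centre at d = 0.65 m, so the parallel axis theorem gives I = 0.02304 + (2.7)(0.65)² = 1.1638 kg m^2.
Total I = 1.6564 + 0.19683 + 1.1638 = 3.017 kg m^2.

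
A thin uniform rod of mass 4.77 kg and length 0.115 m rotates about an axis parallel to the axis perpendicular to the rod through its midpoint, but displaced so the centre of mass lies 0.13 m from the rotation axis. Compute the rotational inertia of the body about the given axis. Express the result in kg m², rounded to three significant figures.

I_cm = (1/12)ML² = (1/12)(4.77)(0.115)² = 0.0052569 kg m²; centre at d = 0.13 m, so I = I_cm + Md² gives I = 0.0052569 + (4.77)(0.13)² = 0.08587 kg m².

0.0859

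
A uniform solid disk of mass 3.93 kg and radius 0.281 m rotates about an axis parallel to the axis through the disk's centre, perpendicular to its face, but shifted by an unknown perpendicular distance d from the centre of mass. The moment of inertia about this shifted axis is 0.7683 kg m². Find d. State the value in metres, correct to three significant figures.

About the centre-of-mass axis, I_cm = (1/2)MR² = (1/2)(3.93)(0.281)² = 0.15516 kg m².
Parallel axis theorem: I = I_cm + Md², so Md² = 0.7683 − 0.15516 = 0.61314 kg m².
d = √(0.61314 / 3.93) = 0.39499 m.

0.395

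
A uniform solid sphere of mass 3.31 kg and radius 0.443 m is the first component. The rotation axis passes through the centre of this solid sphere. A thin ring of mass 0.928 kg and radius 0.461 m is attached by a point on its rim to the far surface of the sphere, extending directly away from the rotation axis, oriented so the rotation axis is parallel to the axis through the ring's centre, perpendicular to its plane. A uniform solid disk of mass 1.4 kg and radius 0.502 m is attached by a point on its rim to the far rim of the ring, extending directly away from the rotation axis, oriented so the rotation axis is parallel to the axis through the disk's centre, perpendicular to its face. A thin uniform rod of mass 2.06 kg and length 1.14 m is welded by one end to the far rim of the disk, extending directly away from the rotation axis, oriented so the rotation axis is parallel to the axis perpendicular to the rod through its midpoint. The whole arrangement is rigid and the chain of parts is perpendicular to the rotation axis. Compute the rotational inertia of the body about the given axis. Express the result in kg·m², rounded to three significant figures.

Solid sphere: I_cm = (2/5)MR² = (2/5)(3.31)(0.443)² = 0.25983 kg·m²; axis through the centre, so I = 0.25983 kg·m².
Thin ring: I_cm = MR² = (0.928)(0.461)² = 0.19722 kg·m²; centre at d = 0.443 + 0.461 = 0.904 m, so the parallel axis theorem gives I = 0.19722 + (0.928)(0.904)² = 0.9556 kg·m².
Solid disk: I_cm = (1/2)MR² = (1/2)(1.4)(0.502)² = 0.1764 kg·m²; centre at d = 0.443 + 0.461 + 0.461 + 0.502 = 1.867 m, so the parallel axis theorem gives I = 0.1764 + (1.4)(1.867)² = 5.0564 kg·m².
Thin rod: I_cm = (1/12)ML² = (1/12)(2.06)(1.14)² = 0.2231 kg·m²; centre at d = 0.443 + 0.461 + 0.461 + 0.502 + 0.502 + 0.57 = 2.939 m, so the parallel axis theorem gives I = 0.2231 + (2.06)(2.939)² = 18.017 kg·m².
Total I = 0.25983 + 0.9556 + 5.0564 + 18.017 = 24.289 kg·m².

24.3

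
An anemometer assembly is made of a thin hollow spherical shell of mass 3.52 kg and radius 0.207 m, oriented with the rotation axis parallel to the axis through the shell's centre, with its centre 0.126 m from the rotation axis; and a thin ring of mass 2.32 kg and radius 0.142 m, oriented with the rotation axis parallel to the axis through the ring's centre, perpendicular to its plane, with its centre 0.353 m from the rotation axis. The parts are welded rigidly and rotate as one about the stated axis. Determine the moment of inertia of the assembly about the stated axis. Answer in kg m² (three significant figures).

0.492

Spherical shell: I_cm = (2/3)MR² = (2/3)(3.52)(0.207)² = 0.10055 kg m²; centre at d = 0.126 m, so I = I_cm + Md² gives I = 0.10055 + (3.52)(0.126)² = 0.15644 kg m².
Thin ring: I_cm = MR² = (2.32)(0.142)² = 0.04678 kg m²; centre at d = 0.353 m, so I = I_cm + Md² gives I = 0.04678 + (2.32)(0.353)² = 0.33587 kg m².
Total I = 0.15644 + 0.33587 = 0.49231 kg m².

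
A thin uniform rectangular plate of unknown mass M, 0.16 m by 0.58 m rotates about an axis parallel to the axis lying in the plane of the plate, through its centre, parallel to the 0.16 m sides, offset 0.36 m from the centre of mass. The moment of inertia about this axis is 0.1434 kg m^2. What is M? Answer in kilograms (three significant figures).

0.910

I = I_cm + Md² = (1/12)Mb² + Md² = M·[0.0833333·(0.58)² + (0.36)²] = M·0.15763.
So M = 0.1434 / 0.15763 = 0.90971 kg.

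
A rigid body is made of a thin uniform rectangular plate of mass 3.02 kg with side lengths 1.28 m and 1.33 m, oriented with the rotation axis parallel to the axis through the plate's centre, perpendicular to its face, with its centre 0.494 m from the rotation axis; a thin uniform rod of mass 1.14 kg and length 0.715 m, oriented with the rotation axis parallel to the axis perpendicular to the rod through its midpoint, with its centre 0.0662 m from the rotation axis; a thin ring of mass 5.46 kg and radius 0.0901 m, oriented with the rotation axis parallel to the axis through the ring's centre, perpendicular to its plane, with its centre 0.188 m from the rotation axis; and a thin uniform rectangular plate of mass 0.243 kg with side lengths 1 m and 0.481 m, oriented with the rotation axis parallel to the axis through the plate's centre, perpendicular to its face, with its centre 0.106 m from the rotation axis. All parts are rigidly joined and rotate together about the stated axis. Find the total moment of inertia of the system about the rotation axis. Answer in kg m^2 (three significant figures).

Rectangular plate: I_cm = (1/12)M(a²+b²) = (1/12)(3.02)[(1.28)² + (1.33)²] = 0.8575 kg m^2; centre at d = 0.494 m, so I = I_cm + Md² gives I = 0.8575 + (3.02)(0.494)² = 1.5945 kg m^2.
Thin rod: I_cm = (1/12)ML² = (1/12)(1.14)(0.715)² = 0.048566 kg m^2; centre at d = 0.0662 m, so I = I_cm + Md² gives I = 0.048566 + (1.14)(0.0662)² = 0.053562 kg m^2.
Thin ring: I_cm = MR² = (5.46)(0.0901)² = 0.044324 kg m^2; centre at d = 0.188 m, so I = I_cm + Md² gives I = 0.044324 + (5.46)(0.188)² = 0.2373 kg m^2.
Rectangular plate: I_cm = (1/12)M(a²+b²) = (1/12)(0.243)[(1)² + (0.481)²] = 0.024935 kg m^2; centre at d = 0.106 m, so I = I_cm + Md² gives I = 0.024935 + (0.243)(0.106)² = 0.027665 kg m^2.
Total I = 1.5945 + 0.053562 + 0.2373 + 0.027665 = 1.913 kg m^2.

1.91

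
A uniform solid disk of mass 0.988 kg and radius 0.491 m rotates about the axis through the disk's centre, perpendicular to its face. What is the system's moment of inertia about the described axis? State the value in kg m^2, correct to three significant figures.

0.119

I_cm = (1/2)MR² = (1/2)(0.988)(0.491)² = 0.11909 kg m^2; axis through the centre, so I = 0.11909 kg m^2.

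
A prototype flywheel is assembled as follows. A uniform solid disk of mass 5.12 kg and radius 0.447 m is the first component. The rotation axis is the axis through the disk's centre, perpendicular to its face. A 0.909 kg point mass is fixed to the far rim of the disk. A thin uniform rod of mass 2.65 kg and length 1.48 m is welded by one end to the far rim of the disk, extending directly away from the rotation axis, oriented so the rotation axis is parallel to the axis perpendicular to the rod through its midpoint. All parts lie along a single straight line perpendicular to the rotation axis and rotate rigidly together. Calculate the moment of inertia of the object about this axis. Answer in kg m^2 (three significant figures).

4.91

Solid disk: I_cm = (1/2)MR² = (1/2)(5.12)(0.447)² = 0.51151 kg m^2; axis through the centre, so I = 0.51151 kg m^2.
Point mass: I_cm = 0; centre at d = 0.447 m, so I = I_cm + Md² gives I = 0 + (0.909)(0.447)² = 0.18163 kg m^2.
Thin rod: I_cm = (1/12)ML² = (1/12)(2.65)(1.48)² = 0.48371 kg m^2; centre at d = 0.447 + 0.74 = 1.187 m, so I = I_cm + Md² gives I = 0.48371 + (2.65)(1.187)² = 4.2175 kg m^2.
Total I = 0.51151 + 0.18163 + 4.2175 = 4.9106 kg m^2.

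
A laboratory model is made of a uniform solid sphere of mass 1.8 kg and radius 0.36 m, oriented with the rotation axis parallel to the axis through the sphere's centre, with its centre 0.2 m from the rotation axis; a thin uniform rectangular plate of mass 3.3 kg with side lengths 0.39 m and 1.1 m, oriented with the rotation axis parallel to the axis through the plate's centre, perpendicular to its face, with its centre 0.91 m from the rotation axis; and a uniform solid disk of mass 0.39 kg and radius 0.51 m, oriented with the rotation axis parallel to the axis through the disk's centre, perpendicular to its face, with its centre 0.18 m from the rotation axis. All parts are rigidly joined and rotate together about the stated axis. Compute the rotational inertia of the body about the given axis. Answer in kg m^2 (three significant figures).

Solid sphere: I_cm = (2/5)MR² = (2/5)(1.8)(0.36)² = 0.093312 kg m^2; centre at d = 0.2 m, so the parallel axis theorem gives I = 0.093312 + (1.8)(0.2)² = 0.16531 kg m^2.
Rectangular plate: I_cm = (1/12)M(a²+b²) = (1/12)(3.3)[(0.39)² + (1.1)²] = 0.37458 kg m^2; centre at d = 0.91 m, so the parallel axis theorem gives I = 0.37458 + (3.3)(0.91)² = 3.1073 kg m^2.
Solid disk: I_cm = (1/2)MR² = (1/2)(0.39)(0.51)² = 0.05072 kg m^2; centre at d = 0.18 m, so the parallel axis theorem gives I = 0.05072 + (0.39)(0.18)² = 0.063355 kg m^2.
Total I = 0.16531 + 3.1073 + 0.063355 = 3.336 kg m^2.

3.34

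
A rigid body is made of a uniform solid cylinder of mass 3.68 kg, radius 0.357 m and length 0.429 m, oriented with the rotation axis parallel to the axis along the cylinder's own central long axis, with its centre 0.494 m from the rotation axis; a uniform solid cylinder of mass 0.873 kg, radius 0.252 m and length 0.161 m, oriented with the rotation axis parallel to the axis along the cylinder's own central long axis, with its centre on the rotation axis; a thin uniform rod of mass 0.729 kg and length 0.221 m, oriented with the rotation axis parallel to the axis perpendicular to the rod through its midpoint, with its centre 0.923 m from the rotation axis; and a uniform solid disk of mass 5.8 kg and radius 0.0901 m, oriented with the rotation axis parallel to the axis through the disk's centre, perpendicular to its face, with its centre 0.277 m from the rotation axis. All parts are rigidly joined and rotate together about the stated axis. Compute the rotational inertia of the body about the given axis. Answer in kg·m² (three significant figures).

Solid cylinder: I_cm = (1/2)MR² = (1/2)(3.68)(0.357)² = 0.23451 kg·m²; centre at d = 0.494 m, so the parallel axis theorem gives I = 0.23451 + (3.68)(0.494)² = 1.1326 kg·m².
Solid cylinder: I_cm = (1/2)MR² = (1/2)(0.873)(0.252)² = 0.027719 kg·m²; axis through the centre, so I = 0.027719 kg·m².
Thin rod: I_cm = (1/12)ML² = (1/12)(0.729)(0.221)² = 0.0029671 kg·m²; centre at d = 0.923 m, so the parallel axis theorem gives I = 0.0029671 + (0.729)(0.923)² = 0.62402 kg·m².
Solid disk: I_cm = (1/2)MR² = (1/2)(5.8)(0.0901)² = 0.023542 kg·m²; centre at d = 0.277 m, so the parallel axis theorem gives I = 0.023542 + (5.8)(0.277)² = 0.46857 kg·m².
Total I = 1.1326 + 0.027719 + 0.62402 + 0.46857 = 2.2529 kg·m².

2.25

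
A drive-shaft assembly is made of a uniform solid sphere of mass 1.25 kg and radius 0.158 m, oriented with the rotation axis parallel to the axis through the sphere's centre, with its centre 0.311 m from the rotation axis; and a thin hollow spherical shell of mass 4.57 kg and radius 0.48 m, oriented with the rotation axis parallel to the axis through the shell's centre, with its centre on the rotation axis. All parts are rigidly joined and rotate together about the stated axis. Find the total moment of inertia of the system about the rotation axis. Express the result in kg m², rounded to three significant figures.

Solid sphere: I_cm = (2/5)MR² = (2/5)(1.25)(0.158)² = 0.012482 kg m²; centre at d = 0.311 m, so I = I_cm + Md² gives I = 0.012482 + (1.25)(0.311)² = 0.13338 kg m².
Spherical shell: I_cm = (2/3)MR² = (2/3)(4.57)(0.48)² = 0.70195 kg m²; axis through the centre, so I = 0.70195 kg m².
Total I = 0.13338 + 0.70195 = 0.83534 kg m².

0.835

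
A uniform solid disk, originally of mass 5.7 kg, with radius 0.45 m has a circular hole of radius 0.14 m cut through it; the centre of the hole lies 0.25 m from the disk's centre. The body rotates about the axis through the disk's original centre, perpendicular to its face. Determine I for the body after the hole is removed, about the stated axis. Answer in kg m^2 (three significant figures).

Unpierced body about its centre: I₀ = (1/2)MR² = (1/2)(5.7)(0.45)² = 0.57713 kg m^2.
The removed disk has mass m = M·(r/R)² = (5.7)(0.14/0.45)² = 0.5517 kg (same uniform areal density).
Its moment of inertia about the rotation axis (parallel-axis theorem): I_hole = (1/2)mr² + md² = (1/2)(0.5517)(0.14)² + (0.5517)(0.25)² = 0.039888 kg m^2.
Treating the hole as negative mass, I = I₀ − I_hole = 0.57713 − 0.039888 = 0.53724 kg m^2.

0.537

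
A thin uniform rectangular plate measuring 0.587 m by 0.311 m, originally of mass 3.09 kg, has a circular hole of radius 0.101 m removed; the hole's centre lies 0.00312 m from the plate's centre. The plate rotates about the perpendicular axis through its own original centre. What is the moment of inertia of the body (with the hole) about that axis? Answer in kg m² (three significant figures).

Unpierced body about its centre: I₀ = (1/12)M(a²+b²) = (1/12)(3.09)[(0.587)² + (0.311)²] = 0.11363 kg m².
The removed disk has mass m = M·πr²/(ab) = (3.09)·π(0.101)²/(0.587·0.311) = 0.54244 kg (same uniform areal density).
Its moment of inertia about the rotation axis (parallel-axis theorem): I_hole = (1/2)mr² + md² = (1/2)(0.54244)(0.101)² + (0.54244)(0.00312)² = 0.002772 kg m².
Treating the hole as negative mass, I = I₀ − I_hole = 0.11363 − 0.002772 = 0.11086 kg m².

0.111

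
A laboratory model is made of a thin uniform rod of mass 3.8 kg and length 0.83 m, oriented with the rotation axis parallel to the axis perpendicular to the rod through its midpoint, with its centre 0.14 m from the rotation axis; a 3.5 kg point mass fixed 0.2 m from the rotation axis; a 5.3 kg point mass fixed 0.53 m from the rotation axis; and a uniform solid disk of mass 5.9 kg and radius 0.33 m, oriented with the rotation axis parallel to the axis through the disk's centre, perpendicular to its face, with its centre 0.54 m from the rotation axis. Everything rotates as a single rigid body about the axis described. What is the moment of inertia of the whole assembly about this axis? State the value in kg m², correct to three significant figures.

3.96

Thin rod: I_cm = (1/12)ML² = (1/12)(3.8)(0.83)² = 0.21815 kg m²; centre at d = 0.14 m, so I = I_cm + Md² gives I = 0.21815 + (3.8)(0.14)² = 0.29263 kg m².
Point mass: I_cm = 0; centre at d = 0.2 m, so I = I_cm + Md² gives I = 0 + (3.5)(0.2)² = 0.14 kg m².
Point mass: I_cm = 0; centre at d = 0.53 m, so I = I_cm + Md² gives I = 0 + (5.3)(0.53)² = 1.4888 kg m².
Solid disk: I_cm = (1/2)MR² = (1/2)(5.9)(0.33)² = 0.32126 kg m²; centre at d = 0.54 m, so I = I_cm + Md² gives I = 0.32126 + (5.9)(0.54)² = 2.0417 kg m².
Total I = 0.29263 + 0.14 + 1.4888 + 2.0417 = 3.9631 kg m².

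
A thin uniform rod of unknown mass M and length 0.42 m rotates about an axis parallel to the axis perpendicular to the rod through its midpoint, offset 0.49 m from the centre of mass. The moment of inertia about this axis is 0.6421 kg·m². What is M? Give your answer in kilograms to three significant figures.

2.52

I = I_cm + Md² = (1/12)ML² + Md² = M·[0.0833333·(0.42)² + (0.49)²] = M·0.2548.
So M = 0.6421 / 0.2548 = 2.52 kg.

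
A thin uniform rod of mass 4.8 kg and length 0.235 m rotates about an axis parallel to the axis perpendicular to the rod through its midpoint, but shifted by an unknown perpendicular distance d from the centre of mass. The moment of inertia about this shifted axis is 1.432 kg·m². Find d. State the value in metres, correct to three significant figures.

0.542

About the centre-of-mass axis, I_cm = (1/12)ML² = (1/12)(4.8)(0.235)² = 0.02209 kg·m².
Parallel axis theorem: I = I_cm + Md², so Md² = 1.432 − 0.02209 = 1.4099 kg·m².
d = √(1.4099 / 4.8) = 0.54197 m.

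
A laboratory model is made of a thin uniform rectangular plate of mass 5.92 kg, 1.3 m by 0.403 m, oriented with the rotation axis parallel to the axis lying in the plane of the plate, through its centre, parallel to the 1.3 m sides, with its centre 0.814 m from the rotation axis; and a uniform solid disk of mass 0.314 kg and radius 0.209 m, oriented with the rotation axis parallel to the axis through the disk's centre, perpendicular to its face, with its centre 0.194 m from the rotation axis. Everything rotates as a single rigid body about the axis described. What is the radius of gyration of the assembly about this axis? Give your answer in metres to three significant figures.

0.803

Rectangular plate: I_cm = (1/12)Mb² = (1/12)(5.92)(0.403)² = 0.080122 kg m²; centre at d = 0.814 m, so I = I_cm + Md² gives I = 0.080122 + (5.92)(0.814)² = 4.0027 kg m².
Solid disk: I_cm = (1/2)MR² = (1/2)(0.314)(0.209)² = 0.0068579 kg m²; centre at d = 0.194 m, so I = I_cm + Md² gives I = 0.0068579 + (0.314)(0.194)² = 0.018676 kg m².
Total I = 4.0214 kg m²; total mass M = 6.234 kg.
k = √(I/M) = √(4.0214/6.234) = 0.80316 m.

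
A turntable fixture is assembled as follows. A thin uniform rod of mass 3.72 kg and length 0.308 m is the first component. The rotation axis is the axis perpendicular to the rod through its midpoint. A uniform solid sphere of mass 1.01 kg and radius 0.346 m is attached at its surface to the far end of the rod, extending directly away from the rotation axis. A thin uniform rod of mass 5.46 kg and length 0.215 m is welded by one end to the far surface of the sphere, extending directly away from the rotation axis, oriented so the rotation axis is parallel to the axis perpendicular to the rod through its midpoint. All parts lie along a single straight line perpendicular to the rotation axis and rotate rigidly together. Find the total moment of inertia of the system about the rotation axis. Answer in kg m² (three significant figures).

Thin rod: I_cm = (1/12)ML² = (1/12)(3.72)(0.308)² = 0.029408 kg m²; axis through the centre, so I = 0.029408 kg m².
Solid sphere: I_cm = (2/5)MR² = (2/5)(1.01)(0.346)² = 0.048365 kg m²; centre at d = 0.154 + 0.346 = 0.5 m, so I = I_cm + Md² gives I = 0.048365 + (1.01)(0.5)² = 0.30087 kg m².
Thin rod: I_cm = (1/12)ML² = (1/12)(5.46)(0.215)² = 0.021032 kg m²; centre at d = 0.154 + 0.346 + 0.346 + 0.1075 = 0.9535 m, so I = I_cm + Md² gives I = 0.021032 + (5.46)(0.9535)² = 4.9851 kg m².
Total I = 0.029408 + 0.30087 + 4.9851 = 5.3153 kg m².

5.32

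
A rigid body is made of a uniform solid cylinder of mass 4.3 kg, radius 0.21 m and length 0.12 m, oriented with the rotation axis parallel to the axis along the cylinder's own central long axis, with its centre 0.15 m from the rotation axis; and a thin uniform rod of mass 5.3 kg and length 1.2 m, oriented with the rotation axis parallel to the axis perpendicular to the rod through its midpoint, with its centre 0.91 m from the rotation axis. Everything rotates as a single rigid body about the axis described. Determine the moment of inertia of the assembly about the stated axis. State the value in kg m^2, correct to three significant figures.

Solid cylinder: I_cm = (1/2)MR² = (1/2)(4.3)(0.21)² = 0.094815 kg m^2; centre at d = 0.15 m, so I = I_cm + Md² gives I = 0.094815 + (4.3)(0.15)² = 0.19156 kg m^2.
Thin rod: I_cm = (1/12)ML² = (1/12)(5.3)(1.2)² = 0.636 kg m^2; centre at d = 0.91 m, so I = I_cm + Md² gives I = 0.636 + (5.3)(0.91)² = 5.0249 kg m^2.
Total I = 0.19156 + 5.0249 = 5.2165 kg m^2.

5.22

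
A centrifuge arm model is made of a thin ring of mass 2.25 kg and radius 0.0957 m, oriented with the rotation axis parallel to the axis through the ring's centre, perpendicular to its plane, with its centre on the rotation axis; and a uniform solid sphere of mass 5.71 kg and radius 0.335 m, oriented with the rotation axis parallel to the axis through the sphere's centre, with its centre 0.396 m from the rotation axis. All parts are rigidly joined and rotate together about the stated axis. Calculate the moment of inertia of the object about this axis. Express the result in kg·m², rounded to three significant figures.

1.17

Thin ring: I_cm = MR² = (2.25)(0.0957)² = 0.020607 kg·m²; axis through the centre, so I = 0.020607 kg·m².
Solid sphere: I_cm = (2/5)MR² = (2/5)(5.71)(0.335)² = 0.25632 kg·m²; centre at d = 0.396 m, so I = I_cm + Md² gives I = 0.25632 + (5.71)(0.396)² = 1.1517 kg·m².
Total I = 0.020607 + 1.1517 = 1.1723 kg·m².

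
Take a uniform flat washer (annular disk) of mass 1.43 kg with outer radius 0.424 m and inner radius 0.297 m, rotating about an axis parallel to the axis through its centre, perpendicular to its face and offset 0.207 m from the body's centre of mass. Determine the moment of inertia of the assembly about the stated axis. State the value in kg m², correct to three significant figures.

0.253

I_cm = (1/2)M(R²+r²) = (1/2)(1.43)[(0.424)² + (0.297)²] = 0.19161 kg m²; centre at d = 0.207 m, so the parallel axis theorem gives I = 0.19161 + (1.43)(0.207)² = 0.25288 kg m².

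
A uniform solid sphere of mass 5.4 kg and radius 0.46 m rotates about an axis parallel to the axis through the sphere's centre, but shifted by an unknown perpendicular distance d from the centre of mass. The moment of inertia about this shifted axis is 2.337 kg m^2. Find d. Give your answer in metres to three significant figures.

About the centre-of-mass axis, I_cm = (2/5)MR² = (2/5)(5.4)(0.46)² = 0.45706 kg m^2.
Parallel axis theorem: I = I_cm + Md², so Md² = 2.337 − 0.45706 = 1.8799 kg m^2.
d = √(1.8799 / 5.4) = 0.59003 m.

0.590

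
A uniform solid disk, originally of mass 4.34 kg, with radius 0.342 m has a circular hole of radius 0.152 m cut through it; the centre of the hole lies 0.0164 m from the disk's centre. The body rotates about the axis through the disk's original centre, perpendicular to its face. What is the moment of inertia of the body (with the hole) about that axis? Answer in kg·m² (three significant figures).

0.244

Unpierced body about its centre: I₀ = (1/2)MR² = (1/2)(4.34)(0.342)² = 0.25381 kg·m².
The removed disk has mass m = M·(r/R)² = (4.34)(0.152/0.342)² = 0.85728 kg (same uniform areal density).
Its moment of inertia about the rotation axis (parallel-axis theorem): I_hole = (1/2)mr² + md² = (1/2)(0.85728)(0.152)² + (0.85728)(0.0164)² = 0.010134 kg·m².
Treating the hole as negative mass, I = I₀ − I_hole = 0.25381 − 0.010134 = 0.24368 kg·m².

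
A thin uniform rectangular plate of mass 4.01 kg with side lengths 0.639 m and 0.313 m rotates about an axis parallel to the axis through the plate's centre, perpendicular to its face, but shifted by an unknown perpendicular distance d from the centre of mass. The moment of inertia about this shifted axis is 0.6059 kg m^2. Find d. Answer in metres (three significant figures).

About the centre-of-mass axis, I_cm = (1/12)M(a²+b²) = (1/12)(4.01)[(0.639)² + (0.313)²] = 0.16919 kg m^2.
Parallel axis theorem: I = I_cm + Md², so Md² = 0.6059 − 0.16919 = 0.43671 kg m^2.
d = √(0.43671 / 4.01) = 0.33001 m.

0.330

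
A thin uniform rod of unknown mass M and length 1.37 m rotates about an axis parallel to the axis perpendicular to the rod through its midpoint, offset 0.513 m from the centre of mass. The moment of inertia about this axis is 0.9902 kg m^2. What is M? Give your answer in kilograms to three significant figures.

2.36

I = I_cm + Md² = (1/12)ML² + Md² = M·[0.0833333·(1.37)² + (0.513)²] = M·0.41958.
So M = 0.9902 / 0.41958 = 2.36 kg.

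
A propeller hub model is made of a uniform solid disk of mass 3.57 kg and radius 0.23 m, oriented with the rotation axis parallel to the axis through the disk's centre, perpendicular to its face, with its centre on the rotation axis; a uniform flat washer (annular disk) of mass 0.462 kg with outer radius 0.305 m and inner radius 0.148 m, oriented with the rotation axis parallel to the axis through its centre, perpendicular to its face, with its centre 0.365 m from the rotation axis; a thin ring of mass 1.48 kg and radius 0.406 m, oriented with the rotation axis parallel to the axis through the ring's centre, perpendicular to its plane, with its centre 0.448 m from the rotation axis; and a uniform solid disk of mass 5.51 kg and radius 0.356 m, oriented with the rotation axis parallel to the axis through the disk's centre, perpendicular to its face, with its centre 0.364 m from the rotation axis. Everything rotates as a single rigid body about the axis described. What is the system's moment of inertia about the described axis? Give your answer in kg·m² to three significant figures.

Solid disk: I_cm = (1/2)MR² = (1/2)(3.57)(0.23)² = 0.094426 kg·m²; axis through the centre, so I = 0.094426 kg·m².
Annular disk: I_cm = (1/2)M(R²+r²) = (1/2)(0.462)[(0.305)² + (0.148)²] = 0.026549 kg·m²; centre at d = 0.365 m, so the parallel axis theorem gives I = 0.026549 + (0.462)(0.365)² = 0.088099 kg·m².
Thin ring: I_cm = MR² = (1.48)(0.406)² = 0.24396 kg·m²; centre at d = 0.448 m, so the parallel axis theorem gives I = 0.24396 + (1.48)(0.448)² = 0.541 kg·m².
Solid disk: I_cm = (1/2)MR² = (1/2)(5.51)(0.356)² = 0.34916 kg·m²; centre at d = 0.364 m, so the parallel axis theorem gives I = 0.34916 + (5.51)(0.364)² = 1.0792 kg·m².
Total I = 0.094426 + 0.088099 + 0.541 + 1.0792 = 1.8027 kg·m².

1.80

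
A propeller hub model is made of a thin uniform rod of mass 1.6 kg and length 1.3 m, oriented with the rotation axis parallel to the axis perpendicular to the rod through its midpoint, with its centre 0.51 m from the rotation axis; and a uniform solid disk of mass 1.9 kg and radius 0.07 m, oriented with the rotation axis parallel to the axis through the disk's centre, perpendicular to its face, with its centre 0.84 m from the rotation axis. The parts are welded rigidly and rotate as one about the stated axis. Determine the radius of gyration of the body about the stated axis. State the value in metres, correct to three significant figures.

0.753

Thin rod: I_cm = (1/12)ML² = (1/12)(1.6)(1.3)² = 0.22533 kg m^2; centre at d = 0.51 m, so I = I_cm + Md² gives I = 0.22533 + (1.6)(0.51)² = 0.64149 kg m^2.
Solid disk: I_cm = (1/2)MR² = (1/2)(1.9)(0.07)² = 0.004655 kg m^2; centre at d = 0.84 m, so I = I_cm + Md² gives I = 0.004655 + (1.9)(0.84)² = 1.3453 kg m^2.
Total I = 1.9868 kg m^2; total mass M = 3.5 kg.
k = √(I/M) = √(1.9868/3.5) = 0.75343 m.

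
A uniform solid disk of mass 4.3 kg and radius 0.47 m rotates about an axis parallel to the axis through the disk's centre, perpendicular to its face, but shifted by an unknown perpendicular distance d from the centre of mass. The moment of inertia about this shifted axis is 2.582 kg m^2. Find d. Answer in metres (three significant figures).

0.700

About the centre-of-mass axis, I_cm = (1/2)MR² = (1/2)(4.3)(0.47)² = 0.47493 kg m^2.
Parallel axis theorem: I = I_cm + Md², so Md² = 2.582 − 0.47493 = 2.1071 kg m^2.
d = √(2.1071 / 4.3) = 0.70001 m.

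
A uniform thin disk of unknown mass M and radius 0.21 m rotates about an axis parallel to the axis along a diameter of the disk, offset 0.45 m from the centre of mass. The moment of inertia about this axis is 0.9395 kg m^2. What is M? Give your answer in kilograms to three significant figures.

I = I_cm + Md² = (1/4)MR² + Md² = M·[0.25·(0.21)² + (0.45)²] = M·0.21353.
So M = 0.9395 / 0.21353 = 4.4 kg.

4.40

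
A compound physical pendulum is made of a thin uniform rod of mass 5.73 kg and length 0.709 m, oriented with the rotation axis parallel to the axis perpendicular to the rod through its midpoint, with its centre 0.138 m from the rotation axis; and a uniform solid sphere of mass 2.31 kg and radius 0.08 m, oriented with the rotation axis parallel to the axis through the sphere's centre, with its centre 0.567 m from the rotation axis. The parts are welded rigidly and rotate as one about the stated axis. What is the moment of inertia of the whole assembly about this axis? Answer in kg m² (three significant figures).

Thin rod: I_cm = (1/12)ML² = (1/12)(5.73)(0.709)² = 0.24003 kg m²; centre at d = 0.138 m, so the parallel axis theorem gives I = 0.24003 + (5.73)(0.138)² = 0.34915 kg m².
Solid sphere: I_cm = (2/5)MR² = (2/5)(2.31)(0.08)² = 0.0059136 kg m²; centre at d = 0.567 m, so the parallel axis theorem gives I = 0.0059136 + (2.31)(0.567)² = 0.74855 kg m².
Total I = 0.34915 + 0.74855 = 1.0977 kg m².

1.10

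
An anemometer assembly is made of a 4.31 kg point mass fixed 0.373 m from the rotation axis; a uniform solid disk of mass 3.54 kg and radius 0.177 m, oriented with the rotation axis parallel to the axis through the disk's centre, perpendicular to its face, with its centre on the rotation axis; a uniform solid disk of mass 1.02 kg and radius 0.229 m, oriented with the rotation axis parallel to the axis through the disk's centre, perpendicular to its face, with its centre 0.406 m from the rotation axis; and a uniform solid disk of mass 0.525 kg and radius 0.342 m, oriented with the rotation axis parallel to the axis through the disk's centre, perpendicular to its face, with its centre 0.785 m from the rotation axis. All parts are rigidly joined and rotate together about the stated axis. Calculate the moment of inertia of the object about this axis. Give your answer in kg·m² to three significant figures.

Point mass: I_cm = 0; centre at d = 0.373 m, so I = I_cm + Md² gives I = 0 + (4.31)(0.373)² = 0.59965 kg·m².
Solid disk: I_cm = (1/2)MR² = (1/2)(3.54)(0.177)² = 0.055452 kg·m²; axis through the centre, so I = 0.055452 kg·m².
Solid disk: I_cm = (1/2)MR² = (1/2)(1.02)(0.229)² = 0.026745 kg·m²; centre at d = 0.406 m, so I = I_cm + Md² gives I = 0.026745 + (1.02)(0.406)² = 0.19488 kg·m².
Solid disk: I_cm = (1/2)MR² = (1/2)(0.525)(0.342)² = 0.030703 kg·m²; centre at d = 0.785 m, so I = I_cm + Md² gives I = 0.030703 + (0.525)(0.785)² = 0.35422 kg·m².
Total I = 0.59965 + 0.055452 + 0.19488 + 0.35422 = 1.2042 kg·m².

1.20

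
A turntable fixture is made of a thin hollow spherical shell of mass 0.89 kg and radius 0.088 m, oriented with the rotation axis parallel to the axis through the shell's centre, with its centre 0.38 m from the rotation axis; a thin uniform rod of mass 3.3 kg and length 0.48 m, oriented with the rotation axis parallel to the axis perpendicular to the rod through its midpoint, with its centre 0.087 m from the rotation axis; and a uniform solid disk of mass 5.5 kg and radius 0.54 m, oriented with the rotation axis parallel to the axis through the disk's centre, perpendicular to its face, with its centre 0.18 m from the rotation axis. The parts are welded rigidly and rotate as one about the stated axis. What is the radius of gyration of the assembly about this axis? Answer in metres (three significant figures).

0.352

Spherical shell: I_cm = (2/3)MR² = (2/3)(0.89)(0.088)² = 0.0045948 kg m²; centre at d = 0.38 m, so the parallel axis theorem gives I = 0.0045948 + (0.89)(0.38)² = 0.13311 kg m².
Thin rod: I_cm = (1/12)ML² = (1/12)(3.3)(0.48)² = 0.06336 kg m²; centre at d = 0.087 m, so the parallel axis theorem gives I = 0.06336 + (3.3)(0.087)² = 0.088338 kg m².
Solid disk: I_cm = (1/2)MR² = (1/2)(5.5)(0.54)² = 0.8019 kg m²; centre at d = 0.18 m, so the parallel axis theorem gives I = 0.8019 + (5.5)(0.18)² = 0.9801 kg m².
Total I = 1.2015 kg m²; total mass M = 9.69 kg.
k = √(I/M) = √(1.2015/9.69) = 0.35213 m.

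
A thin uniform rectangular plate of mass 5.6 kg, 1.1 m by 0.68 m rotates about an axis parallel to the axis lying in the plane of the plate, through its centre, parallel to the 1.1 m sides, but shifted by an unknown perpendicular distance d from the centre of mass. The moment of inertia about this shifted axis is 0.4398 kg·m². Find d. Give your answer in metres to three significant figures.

About the centre-of-mass axis, I_cm = (1/12)Mb² = (1/12)(5.6)(0.68)² = 0.21579 kg·m².
Parallel axis theorem: I = I_cm + Md², so Md² = 0.4398 − 0.21579 = 0.22401 kg·m².
d = √(0.22401 / 5.6) = 0.20001 m.

0.200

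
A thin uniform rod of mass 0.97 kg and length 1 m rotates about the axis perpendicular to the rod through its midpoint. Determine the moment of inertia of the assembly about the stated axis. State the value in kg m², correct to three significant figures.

I_cm = (1/12)ML² = (1/12)(0.97)(1)² = 0.080833 kg m²; axis through the centre, so I = 0.080833 kg m².

0.0808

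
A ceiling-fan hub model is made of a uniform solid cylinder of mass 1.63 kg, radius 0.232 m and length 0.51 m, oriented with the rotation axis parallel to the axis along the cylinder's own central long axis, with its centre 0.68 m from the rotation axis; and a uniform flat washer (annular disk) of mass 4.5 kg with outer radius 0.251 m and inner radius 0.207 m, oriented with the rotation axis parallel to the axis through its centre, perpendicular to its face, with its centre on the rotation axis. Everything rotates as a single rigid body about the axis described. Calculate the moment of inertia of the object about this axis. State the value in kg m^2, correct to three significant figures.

Solid cylinder: I_cm = (1/2)MR² = (1/2)(1.63)(0.232)² = 0.043867 kg m^2; centre at d = 0.68 m, so I = I_cm + Md² gives I = 0.043867 + (1.63)(0.68)² = 0.79758 kg m^2.
Annular disk: I_cm = (1/2)M(R²+r²) = (1/2)(4.5)[(0.251)² + (0.207)²] = 0.23816 kg m^2; axis through the centre, so I = 0.23816 kg m^2.
Total I = 0.79758 + 0.23816 = 1.0357 kg m^2.

1.04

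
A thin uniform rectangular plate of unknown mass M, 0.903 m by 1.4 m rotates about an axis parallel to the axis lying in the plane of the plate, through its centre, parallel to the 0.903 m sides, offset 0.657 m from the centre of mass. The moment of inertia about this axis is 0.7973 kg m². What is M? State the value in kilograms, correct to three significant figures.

1.34

I = I_cm + Md² = (1/12)Mb² + Md² = M·[0.0833333·(1.4)² + (0.657)²] = M·0.59498.
So M = 0.7973 / 0.59498 = 1.34 kg.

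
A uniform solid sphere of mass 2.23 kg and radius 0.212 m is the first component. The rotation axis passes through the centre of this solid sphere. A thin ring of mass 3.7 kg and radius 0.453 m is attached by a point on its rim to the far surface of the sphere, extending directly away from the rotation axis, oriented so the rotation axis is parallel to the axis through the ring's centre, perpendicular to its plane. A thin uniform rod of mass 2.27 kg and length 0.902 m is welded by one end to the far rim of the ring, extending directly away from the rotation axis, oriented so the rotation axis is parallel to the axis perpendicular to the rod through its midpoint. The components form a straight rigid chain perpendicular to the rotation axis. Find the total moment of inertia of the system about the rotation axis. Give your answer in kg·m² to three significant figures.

Solid sphere: I_cm = (2/5)MR² = (2/5)(2.23)(0.212)² = 0.04009 kg·m²; axis through the centre, so I = 0.04009 kg·m².
Thin ring: I_cm = MR² = (3.7)(0.453)² = 0.75927 kg·m²; centre at d = 0.212 + 0.453 = 0.665 m, so the parallel axis theorem gives I = 0.75927 + (3.7)(0.665)² = 2.3955 kg·m².
Thin rod: I_cm = (1/12)ML² = (1/12)(2.27)(0.902)² = 0.15391 kg·m²; centre at d = 0.212 + 0.453 + 0.453 + 0.451 = 1.569 m, so the parallel axis theorem gives I = 0.15391 + (2.27)(1.569)² = 5.7421 kg·m².
Total I = 0.04009 + 2.3955 + 5.7421 = 8.1777 kg·m².

8.18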